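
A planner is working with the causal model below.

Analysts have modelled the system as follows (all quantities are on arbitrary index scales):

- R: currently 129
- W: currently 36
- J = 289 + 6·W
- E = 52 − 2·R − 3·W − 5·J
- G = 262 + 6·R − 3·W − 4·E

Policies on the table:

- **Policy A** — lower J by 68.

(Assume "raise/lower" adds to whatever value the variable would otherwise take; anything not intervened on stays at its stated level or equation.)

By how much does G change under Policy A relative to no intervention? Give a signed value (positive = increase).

Baseline:
  R = 129
  W = 36
  J = 289 + 6·36 = 505
  E = 52 − 2·129 − 3·36 − 5·505 = -2839
  G = 262 + 6·129 − 3·36 − 4·(-2839) = 12284
Policy A (J − 68):
  R = 129
  W = 36
  J = 289 + 6·36 (−68 from intervention) = 437
  E = 52 − 2·129 − 3·36 − 5·437 = -2499
  G = 262 + 6·129 − 3·36 − 4·(-2499) = 10924
Change in G: 10924 − 12284 = -1360

-1360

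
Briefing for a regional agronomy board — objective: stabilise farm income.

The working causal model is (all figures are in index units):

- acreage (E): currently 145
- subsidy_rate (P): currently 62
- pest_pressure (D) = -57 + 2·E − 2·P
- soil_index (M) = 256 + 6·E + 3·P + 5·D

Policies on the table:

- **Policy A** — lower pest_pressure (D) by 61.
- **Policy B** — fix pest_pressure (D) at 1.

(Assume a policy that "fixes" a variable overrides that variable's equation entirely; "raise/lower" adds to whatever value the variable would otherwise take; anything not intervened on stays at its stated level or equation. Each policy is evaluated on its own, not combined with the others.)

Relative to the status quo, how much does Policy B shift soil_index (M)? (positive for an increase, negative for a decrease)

Baseline:
  E = 145
  P = 62
  D = -57 + 2·145 − 2·62 = 109
  M = 256 + 6·145 + 3·62 + 5·109 = 1857
Policy B (D := 1):
  E = 145
  P = 62
  D = 1
  M = 256 + 6·145 + 3·62 + 5·1 = 1317
Change in M: 1317 − 1857 = -540

-540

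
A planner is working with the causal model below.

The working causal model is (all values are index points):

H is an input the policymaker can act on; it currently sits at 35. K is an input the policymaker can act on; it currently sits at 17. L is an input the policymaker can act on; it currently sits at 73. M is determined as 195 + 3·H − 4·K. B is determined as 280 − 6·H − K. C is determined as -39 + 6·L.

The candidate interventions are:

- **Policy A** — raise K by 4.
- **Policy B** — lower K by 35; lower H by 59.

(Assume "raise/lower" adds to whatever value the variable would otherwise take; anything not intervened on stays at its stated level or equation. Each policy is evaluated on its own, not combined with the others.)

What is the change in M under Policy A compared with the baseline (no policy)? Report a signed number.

Baseline:
  H = 35
  K = 17
  M = 195 + 3·35 − 4·17 = 232
Policy A (K + 4):
  H = 35
  K = 17 + 4 = 21
  M = 195 + 3·35 − 4·21 = 216
Change in M: 216 − 232 = -16

-16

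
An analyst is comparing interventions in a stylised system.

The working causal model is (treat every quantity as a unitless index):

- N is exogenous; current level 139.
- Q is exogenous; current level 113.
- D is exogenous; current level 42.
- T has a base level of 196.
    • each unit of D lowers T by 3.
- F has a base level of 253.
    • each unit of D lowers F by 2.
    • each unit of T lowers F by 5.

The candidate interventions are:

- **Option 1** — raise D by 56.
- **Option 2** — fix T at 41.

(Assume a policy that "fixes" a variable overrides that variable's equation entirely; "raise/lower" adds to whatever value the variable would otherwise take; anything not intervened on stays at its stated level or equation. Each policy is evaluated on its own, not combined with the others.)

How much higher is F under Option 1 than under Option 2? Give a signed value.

583

Option 1 (D + 56):
  D = 42 + 56 = 98
  T = 196 − 3·98 = -98
  F = 253 − 2·98 − 5·(-98) = 547
Option 2 (T := 41):
  D = 42
  T = 41
  F = 253 − 2·42 − 5·41 = -36
F: 547 − (-36) = 583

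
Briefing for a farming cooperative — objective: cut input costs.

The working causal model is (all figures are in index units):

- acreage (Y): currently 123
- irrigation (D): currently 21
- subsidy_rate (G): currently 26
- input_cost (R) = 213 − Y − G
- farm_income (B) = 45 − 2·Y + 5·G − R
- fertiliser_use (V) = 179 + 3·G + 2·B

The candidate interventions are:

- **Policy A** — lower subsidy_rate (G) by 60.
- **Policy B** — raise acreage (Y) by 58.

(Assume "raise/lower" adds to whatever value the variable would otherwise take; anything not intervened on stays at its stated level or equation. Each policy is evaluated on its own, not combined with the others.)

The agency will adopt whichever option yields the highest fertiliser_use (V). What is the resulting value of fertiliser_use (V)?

-129

Policy A (G − 60):
  Y = 123
  G = 26 − 60 = -34
  R = 213 − 123 − (-34) = 124
  B = 45 − 2·123 + 5·(-34) − 124 = -495
  V = 179 + 3·(-34) + 2·(-495) = -913
Policy B (Y + 58):
  Y = 123 + 58 = 181
  G = 26
  R = 213 − 181 − 26 = 6
  B = 45 − 2·181 + 5·26 − 6 = -193
  V = 179 + 3·26 + 2·(-193) = -129
Comparing — Policy A: V=-913, Policy B: V=-129. Highest is -129 (Policy B).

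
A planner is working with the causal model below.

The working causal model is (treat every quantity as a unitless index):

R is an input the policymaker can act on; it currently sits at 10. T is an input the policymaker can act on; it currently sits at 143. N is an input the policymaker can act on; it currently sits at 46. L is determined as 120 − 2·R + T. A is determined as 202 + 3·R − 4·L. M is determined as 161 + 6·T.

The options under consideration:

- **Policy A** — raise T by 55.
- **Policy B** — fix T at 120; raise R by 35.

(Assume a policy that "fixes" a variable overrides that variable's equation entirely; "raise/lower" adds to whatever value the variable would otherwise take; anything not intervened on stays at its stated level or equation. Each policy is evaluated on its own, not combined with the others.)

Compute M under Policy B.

Policy B (T := 120, R + 35):
  T = 120
  M = 161 + 6·120 = 881

881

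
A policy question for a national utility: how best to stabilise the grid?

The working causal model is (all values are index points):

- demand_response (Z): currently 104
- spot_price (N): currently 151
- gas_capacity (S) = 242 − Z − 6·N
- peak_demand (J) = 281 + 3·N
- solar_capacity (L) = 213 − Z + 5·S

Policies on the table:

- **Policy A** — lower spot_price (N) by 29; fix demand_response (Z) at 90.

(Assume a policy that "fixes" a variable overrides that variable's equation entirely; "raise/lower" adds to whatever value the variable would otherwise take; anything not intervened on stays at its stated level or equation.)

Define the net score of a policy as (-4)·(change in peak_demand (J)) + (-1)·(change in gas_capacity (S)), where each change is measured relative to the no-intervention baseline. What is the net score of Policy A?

160

Baseline:
  Z = 104
  N = 151
  S = 242 − 104 − 6·151 = -768
  J = 281 + 3·151 = 734
Policy A (N − 29, Z := 90):
  Z = 90
  N = 151 − 29 = 122
  S = 242 − 90 − 6·122 = -580
  J = 281 + 3·122 = 647
ΔJ = 647 − 734 = -87; ΔS = -580 − (-768) = 188
Score = (-4)·(-87) + (-1)·188 = 160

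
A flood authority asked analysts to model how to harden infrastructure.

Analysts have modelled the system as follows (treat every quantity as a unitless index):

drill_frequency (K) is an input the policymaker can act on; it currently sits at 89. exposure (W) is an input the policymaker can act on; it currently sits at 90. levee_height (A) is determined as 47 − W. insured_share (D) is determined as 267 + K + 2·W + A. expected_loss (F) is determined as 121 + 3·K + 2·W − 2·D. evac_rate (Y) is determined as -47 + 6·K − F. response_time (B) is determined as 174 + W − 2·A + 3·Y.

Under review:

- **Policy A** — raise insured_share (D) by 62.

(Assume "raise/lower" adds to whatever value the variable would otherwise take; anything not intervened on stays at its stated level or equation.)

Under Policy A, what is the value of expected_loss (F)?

-542

Policy A (D + 62):
  K = 89
  W = 90
  A = 47 − 90 = -43
  D = 267 + 89 + 2·90 + (-43) (+62 from intervention) = 555
  F = 121 + 3·89 + 2·90 − 2·555 = -542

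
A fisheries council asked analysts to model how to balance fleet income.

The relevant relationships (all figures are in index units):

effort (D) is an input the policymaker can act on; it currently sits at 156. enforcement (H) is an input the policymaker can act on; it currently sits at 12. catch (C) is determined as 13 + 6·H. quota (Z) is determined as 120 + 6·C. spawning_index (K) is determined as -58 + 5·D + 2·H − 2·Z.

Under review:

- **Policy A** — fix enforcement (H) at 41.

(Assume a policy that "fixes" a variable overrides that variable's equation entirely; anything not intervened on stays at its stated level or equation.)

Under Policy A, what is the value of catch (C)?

259

Policy A (H := 41):
  H = 41
  C = 13 + 6·41 = 259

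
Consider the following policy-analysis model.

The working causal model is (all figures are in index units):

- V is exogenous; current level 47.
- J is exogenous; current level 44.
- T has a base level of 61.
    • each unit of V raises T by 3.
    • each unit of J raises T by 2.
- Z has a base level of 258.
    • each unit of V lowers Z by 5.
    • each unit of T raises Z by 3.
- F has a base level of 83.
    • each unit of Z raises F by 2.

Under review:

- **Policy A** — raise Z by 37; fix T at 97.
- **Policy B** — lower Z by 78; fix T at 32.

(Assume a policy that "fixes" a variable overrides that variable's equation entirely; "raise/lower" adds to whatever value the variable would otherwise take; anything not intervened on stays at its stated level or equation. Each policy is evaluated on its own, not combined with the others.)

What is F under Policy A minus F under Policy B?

620

Policy A (Z + 37, T := 97):
  V = 47
  J = 44
  T = 97
  Z = 258 − 5·47 + 3·97 (+37 from intervention) = 351
  F = 83 + 2·351 = 785
Policy B (Z − 78, T := 32):
  V = 47
  J = 44
  T = 32
  Z = 258 − 5·47 + 3·32 (−78 from intervention) = 41
  F = 83 + 2·41 = 165
F: 785 − 165 = 620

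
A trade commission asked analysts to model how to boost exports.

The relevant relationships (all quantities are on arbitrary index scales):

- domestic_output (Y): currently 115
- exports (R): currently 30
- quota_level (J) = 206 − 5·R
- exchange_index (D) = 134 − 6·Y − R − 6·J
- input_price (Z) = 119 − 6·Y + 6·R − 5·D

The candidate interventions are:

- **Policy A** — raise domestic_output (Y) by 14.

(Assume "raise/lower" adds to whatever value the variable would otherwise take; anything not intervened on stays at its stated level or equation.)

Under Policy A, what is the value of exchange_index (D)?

Policy A (Y + 14):
  Y = 115 + 14 = 129
  R = 30
  J = 206 − 5·30 = 56
  D = 134 − 6·129 − 30 − 6·56 = -1006

-1006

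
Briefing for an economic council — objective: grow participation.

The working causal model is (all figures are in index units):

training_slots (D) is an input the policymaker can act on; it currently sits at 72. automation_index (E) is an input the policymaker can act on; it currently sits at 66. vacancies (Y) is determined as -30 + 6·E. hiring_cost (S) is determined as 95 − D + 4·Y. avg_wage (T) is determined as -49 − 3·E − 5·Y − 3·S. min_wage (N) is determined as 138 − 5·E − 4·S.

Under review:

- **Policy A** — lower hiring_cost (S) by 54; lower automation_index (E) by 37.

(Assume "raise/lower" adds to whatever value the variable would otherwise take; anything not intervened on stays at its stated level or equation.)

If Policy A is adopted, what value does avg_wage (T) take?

-2491

Policy A (S − 54, E − 37):
  D = 72
  E = 66 − 37 = 29
  Y = -30 + 6·29 = 144
  S = 95 − 72 + 4·144 (−54 from intervention) = 545
  T = -49 − 3·29 − 5·144 − 3·545 = -2491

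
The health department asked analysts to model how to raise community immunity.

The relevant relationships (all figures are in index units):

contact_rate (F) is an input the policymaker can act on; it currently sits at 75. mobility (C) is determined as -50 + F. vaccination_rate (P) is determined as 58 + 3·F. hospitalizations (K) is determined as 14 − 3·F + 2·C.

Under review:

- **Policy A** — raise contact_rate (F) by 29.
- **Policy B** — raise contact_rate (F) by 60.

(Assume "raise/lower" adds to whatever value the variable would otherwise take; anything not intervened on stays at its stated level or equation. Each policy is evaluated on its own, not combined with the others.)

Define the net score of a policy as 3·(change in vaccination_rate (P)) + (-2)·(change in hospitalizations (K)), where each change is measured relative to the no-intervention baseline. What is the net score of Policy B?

660

Baseline:
  F = 75
  C = -50 + 75 = 25
  P = 58 + 3·75 = 283
  K = 14 − 3·75 + 2·25 = -161
Policy B (F + 60):
  F = 75 + 60 = 135
  C = -50 + 135 = 85
  P = 58 + 3·135 = 463
  K = 14 − 3·135 + 2·85 = -221
ΔP = 463 − 283 = 180; ΔK = -221 − (-161) = -60
Score = 3·180 + (-2)·(-60) = 660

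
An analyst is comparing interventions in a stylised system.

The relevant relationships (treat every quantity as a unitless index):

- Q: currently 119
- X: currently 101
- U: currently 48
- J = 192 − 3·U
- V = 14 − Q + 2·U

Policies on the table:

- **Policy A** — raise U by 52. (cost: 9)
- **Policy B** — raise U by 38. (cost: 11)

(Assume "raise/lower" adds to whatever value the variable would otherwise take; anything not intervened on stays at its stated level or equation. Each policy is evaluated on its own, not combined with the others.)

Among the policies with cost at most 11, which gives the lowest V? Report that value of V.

67

Policy A (U + 52):
  Q = 119
  U = 48 + 52 = 100
  V = 14 − 119 + 2·100 = 95
Policy B (U + 38):
  Q = 119
  U = 48 + 38 = 86
  V = 14 − 119 + 2·86 = 67
Comparing — Policy A: V=95, Policy B: V=67. Lowest is 67 (Policy B).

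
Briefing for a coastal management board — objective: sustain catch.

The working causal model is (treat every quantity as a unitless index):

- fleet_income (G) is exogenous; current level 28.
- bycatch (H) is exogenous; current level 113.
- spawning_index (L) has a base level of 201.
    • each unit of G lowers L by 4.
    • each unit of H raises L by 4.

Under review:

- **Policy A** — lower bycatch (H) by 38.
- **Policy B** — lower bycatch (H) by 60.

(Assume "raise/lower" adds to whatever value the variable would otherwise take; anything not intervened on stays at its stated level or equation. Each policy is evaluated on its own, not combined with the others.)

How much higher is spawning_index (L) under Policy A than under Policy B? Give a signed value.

Policy A (H − 38):
  G = 28
  H = 113 − 38 = 75
  L = 201 − 4·28 + 4·75 = 389
Policy B (H − 60):
  G = 28
  H = 113 − 60 = 53
  L = 201 − 4·28 + 4·53 = 301
L: 389 − 301 = 88

88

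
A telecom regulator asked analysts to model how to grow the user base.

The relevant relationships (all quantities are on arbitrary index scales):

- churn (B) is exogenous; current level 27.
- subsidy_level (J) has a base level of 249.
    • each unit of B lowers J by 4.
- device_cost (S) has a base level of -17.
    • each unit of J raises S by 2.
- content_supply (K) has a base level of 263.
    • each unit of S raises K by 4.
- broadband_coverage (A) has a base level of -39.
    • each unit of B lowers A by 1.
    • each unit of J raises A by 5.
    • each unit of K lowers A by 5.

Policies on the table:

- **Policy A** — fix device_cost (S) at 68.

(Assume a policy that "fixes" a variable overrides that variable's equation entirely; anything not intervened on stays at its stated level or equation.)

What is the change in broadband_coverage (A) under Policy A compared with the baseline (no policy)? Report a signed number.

3940

Baseline:
  B = 27
  J = 249 − 4·27 = 141
  S = -17 + 2·141 = 265
  K = 263 + 4·265 = 1323
  A = -39 − 27 + 5·141 − 5·1323 = -5976
Policy A (S := 68):
  B = 27
  J = 249 − 4·27 = 141
  S = 68
  K = 263 + 4·68 = 535
  A = -39 − 27 + 5·141 − 5·535 = -2036
Change in A: -2036 − (-5976) = 3940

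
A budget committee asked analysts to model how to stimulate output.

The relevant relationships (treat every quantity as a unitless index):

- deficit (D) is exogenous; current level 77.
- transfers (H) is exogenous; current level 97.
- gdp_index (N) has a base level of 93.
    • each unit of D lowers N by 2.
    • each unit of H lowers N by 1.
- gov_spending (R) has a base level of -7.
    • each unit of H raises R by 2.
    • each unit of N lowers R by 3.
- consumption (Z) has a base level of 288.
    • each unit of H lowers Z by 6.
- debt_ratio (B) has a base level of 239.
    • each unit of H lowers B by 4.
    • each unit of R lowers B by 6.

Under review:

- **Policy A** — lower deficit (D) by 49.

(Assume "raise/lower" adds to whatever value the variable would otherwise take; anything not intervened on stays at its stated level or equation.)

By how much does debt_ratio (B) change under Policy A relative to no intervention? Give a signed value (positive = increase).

1764

Baseline:
  D = 77
  H = 97
  N = 93 − 2·77 − 97 = -158
  R = -7 + 2·97 − 3·(-158) = 661
  B = 239 − 4·97 − 6·661 = -4115
Policy A (D − 49):
  D = 77 − 49 = 28
  H = 97
  N = 93 − 2·28 − 97 = -60
  R = -7 + 2·97 − 3·(-60) = 367
  B = 239 − 4·97 − 6·367 = -2351
Change in B: -2351 − (-4115) = 1764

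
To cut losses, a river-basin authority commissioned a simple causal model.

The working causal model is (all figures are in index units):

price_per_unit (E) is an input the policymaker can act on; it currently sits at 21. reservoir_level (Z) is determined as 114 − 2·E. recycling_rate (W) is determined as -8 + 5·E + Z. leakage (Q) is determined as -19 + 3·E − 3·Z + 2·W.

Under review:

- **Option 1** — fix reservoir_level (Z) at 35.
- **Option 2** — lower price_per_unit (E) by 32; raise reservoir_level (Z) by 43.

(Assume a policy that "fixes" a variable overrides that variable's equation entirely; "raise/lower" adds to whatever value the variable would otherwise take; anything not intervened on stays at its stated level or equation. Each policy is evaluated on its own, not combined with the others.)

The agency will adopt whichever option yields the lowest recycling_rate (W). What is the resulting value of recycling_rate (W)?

116

Option 1 (Z := 35):
  E = 21
  Z = 35
  W = -8 + 5·21 + 35 = 132
Option 2 (E − 32, Z + 43):
  E = 21 − 32 = -11
  Z = 114 − 2·(-11) (+43 from intervention) = 179
  W = -8 + 5·(-11) + 179 = 116
Comparing — Option 1: W=132, Option 2: W=116. Lowest is 116 (Option 2).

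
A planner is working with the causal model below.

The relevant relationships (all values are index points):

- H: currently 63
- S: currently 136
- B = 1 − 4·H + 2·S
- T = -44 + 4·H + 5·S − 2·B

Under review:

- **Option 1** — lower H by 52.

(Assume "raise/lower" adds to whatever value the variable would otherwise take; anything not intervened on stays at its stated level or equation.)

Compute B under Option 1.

Option 1 (H − 52):
  H = 63 − 52 = 11
  S = 136
  B = 1 − 4·11 + 2·136 = 229

229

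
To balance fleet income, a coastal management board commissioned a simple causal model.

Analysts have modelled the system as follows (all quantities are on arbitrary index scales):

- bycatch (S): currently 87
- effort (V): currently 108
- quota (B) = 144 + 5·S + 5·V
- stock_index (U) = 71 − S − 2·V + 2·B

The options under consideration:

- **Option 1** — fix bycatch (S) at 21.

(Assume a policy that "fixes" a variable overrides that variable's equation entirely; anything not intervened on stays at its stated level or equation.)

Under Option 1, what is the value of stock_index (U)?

1412

Option 1 (S := 21):
  S = 21
  V = 108
  B = 144 + 5·21 + 5·108 = 789
  U = 71 − 21 − 2·108 + 2·789 = 1412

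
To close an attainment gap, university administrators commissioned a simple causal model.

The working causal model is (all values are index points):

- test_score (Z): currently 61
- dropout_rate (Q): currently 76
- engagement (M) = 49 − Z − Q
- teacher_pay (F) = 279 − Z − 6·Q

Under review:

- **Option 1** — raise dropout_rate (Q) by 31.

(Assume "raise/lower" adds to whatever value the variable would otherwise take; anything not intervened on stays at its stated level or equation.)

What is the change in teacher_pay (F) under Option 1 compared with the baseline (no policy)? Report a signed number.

-186

Baseline:
  Z = 61
  Q = 76
  F = 279 − 61 − 6·76 = -238
Option 1 (Q + 31):
  Z = 61
  Q = 76 + 31 = 107
  F = 279 − 61 − 6·107 = -424
Change in F: -424 − (-238) = -186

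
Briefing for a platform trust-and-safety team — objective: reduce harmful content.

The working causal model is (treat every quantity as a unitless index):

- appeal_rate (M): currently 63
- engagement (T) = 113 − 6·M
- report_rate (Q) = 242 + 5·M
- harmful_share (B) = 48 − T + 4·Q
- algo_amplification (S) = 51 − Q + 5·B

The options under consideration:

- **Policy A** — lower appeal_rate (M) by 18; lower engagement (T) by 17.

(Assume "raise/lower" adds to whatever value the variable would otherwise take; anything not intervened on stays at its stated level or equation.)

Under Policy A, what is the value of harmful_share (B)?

Policy A (M − 18, T − 17):
  M = 63 − 18 = 45
  T = 113 − 6·45 (−17 from intervention) = -174
  Q = 242 + 5·45 = 467
  B = 48 − (-174) + 4·467 = 2090

2090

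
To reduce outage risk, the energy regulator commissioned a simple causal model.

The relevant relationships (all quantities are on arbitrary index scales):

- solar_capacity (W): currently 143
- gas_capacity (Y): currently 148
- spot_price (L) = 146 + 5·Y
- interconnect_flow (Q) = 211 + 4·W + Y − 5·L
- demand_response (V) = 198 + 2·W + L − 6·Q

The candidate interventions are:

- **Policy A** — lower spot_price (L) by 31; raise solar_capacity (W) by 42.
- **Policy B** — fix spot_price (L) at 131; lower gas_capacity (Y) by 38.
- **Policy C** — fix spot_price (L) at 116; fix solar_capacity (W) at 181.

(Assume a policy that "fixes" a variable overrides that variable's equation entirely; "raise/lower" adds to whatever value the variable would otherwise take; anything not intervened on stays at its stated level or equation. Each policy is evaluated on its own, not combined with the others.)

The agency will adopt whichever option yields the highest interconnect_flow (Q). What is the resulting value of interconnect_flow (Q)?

503

Policy A (L − 31, W + 42):
  W = 143 + 42 = 185
  Y = 148
  L = 146 + 5·148 (−31 from intervention) = 855
  Q = 211 + 4·185 + 148 − 5·855 = -3176
Policy B (L := 131, Y − 38):
  W = 143
  Y = 148 − 38 = 110
  L = 131
  Q = 211 + 4·143 + 110 − 5·131 = 238
Policy C (L := 116, W := 181):
  W = 181
  Y = 148
  L = 116
  Q = 211 + 4·181 + 148 − 5·116 = 503
Comparing — Policy A: Q=-3176, Policy B: Q=238, Policy C: Q=503. Highest is 503 (Policy C).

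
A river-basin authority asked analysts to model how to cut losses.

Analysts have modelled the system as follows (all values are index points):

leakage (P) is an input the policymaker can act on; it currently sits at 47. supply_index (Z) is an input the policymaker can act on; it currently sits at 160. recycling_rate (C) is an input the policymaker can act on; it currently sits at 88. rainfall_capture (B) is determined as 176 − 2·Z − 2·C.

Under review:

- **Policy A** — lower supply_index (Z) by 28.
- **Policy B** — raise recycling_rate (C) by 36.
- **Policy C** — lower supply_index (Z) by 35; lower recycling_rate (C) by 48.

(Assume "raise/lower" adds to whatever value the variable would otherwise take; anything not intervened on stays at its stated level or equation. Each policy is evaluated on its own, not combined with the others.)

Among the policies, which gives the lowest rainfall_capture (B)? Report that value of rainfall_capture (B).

-392

Policy A (Z − 28):
  Z = 160 − 28 = 132
  C = 88
  B = 176 − 2·132 − 2·88 = -264
Policy B (C + 36):
  Z = 160
  C = 88 + 36 = 124
  B = 176 − 2·160 − 2·124 = -392
Policy C (Z − 35, C − 48):
  Z = 160 − 35 = 125
  C = 88 − 48 = 40
  B = 176 − 2·125 − 2·40 = -154
Comparing — Policy A: B=-264, Policy B: B=-392, Policy C: B=-154. Lowest is -392 (Policy B).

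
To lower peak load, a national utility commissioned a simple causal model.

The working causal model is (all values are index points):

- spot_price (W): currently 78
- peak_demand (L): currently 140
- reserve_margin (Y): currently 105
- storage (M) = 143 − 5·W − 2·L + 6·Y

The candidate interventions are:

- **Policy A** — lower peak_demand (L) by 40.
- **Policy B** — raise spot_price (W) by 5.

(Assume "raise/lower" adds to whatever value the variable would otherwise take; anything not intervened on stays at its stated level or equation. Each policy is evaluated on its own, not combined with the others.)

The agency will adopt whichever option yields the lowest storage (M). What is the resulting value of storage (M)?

Policy A (L − 40):
  W = 78
  L = 140 − 40 = 100
  Y = 105
  M = 143 − 5·78 − 2·100 + 6·105 = 183
Policy B (W + 5):
  W = 78 + 5 = 83
  L = 140
  Y = 105
  M = 143 − 5·83 − 2·140 + 6·105 = 78
Comparing — Policy A: M=183, Policy B: M=78. Lowest is 78 (Policy B).

78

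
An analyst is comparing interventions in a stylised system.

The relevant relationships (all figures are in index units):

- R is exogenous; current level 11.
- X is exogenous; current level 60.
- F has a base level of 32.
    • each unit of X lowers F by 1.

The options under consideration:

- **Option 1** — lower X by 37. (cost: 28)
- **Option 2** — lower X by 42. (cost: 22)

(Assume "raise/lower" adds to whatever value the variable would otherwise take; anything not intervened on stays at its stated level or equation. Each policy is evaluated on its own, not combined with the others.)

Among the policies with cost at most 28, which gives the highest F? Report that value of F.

Option 1 (X − 37):
  X = 60 − 37 = 23
  F = 32 − 23 = 9
Option 2 (X − 42):
  X = 60 − 42 = 18
  F = 32 − 18 = 14
Comparing — Option 1: F=9, Option 2: F=14. Highest is 14 (Option 2).

14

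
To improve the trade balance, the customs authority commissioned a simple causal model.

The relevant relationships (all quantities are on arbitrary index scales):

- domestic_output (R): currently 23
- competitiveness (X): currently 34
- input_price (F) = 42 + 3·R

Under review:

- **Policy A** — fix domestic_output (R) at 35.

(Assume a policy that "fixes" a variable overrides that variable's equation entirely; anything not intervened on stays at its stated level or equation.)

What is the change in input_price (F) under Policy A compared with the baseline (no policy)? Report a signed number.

Baseline:
  R = 23
  F = 42 + 3·23 = 111
Policy A (R := 35):
  R = 35
  F = 42 + 3·35 = 147
Change in F: 147 − 111 = 36

36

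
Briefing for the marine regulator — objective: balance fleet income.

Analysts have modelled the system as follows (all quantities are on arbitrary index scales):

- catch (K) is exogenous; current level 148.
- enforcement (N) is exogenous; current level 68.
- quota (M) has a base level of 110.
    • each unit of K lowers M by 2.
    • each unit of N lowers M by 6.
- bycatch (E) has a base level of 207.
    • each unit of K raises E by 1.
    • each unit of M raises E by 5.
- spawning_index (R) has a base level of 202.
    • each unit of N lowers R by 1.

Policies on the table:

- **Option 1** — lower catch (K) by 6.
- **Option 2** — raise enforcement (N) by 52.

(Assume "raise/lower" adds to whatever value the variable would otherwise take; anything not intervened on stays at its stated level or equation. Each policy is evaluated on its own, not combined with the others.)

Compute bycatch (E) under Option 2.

-4175

Option 2 (N + 52):
  K = 148
  N = 68 + 52 = 120
  M = 110 − 2·148 − 6·120 = -906
  E = 207 + 148 + 5·(-906) = -4175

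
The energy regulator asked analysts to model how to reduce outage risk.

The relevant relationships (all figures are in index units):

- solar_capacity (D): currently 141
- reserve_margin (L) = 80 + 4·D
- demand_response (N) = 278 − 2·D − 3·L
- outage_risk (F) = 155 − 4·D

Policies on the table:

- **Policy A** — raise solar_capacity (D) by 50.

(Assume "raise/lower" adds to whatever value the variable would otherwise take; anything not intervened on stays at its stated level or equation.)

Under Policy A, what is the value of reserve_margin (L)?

844

Policy A (D + 50):
  D = 141 + 50 = 191
  L = 80 + 4·191 = 844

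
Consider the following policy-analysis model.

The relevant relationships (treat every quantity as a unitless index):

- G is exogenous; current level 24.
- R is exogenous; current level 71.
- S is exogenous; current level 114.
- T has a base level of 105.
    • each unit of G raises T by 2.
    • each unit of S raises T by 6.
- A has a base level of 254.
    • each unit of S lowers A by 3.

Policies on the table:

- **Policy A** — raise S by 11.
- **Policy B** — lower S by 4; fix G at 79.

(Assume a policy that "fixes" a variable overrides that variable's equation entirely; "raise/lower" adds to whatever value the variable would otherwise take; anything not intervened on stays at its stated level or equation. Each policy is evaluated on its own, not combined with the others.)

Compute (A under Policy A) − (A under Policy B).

Policy A (S + 11):
  S = 114 + 11 = 125
  A = 254 − 3·125 = -121
Policy B (S − 4, G := 79):
  S = 114 − 4 = 110
  A = 254 − 3·110 = -76
A: -121 − (-76) = -45

-45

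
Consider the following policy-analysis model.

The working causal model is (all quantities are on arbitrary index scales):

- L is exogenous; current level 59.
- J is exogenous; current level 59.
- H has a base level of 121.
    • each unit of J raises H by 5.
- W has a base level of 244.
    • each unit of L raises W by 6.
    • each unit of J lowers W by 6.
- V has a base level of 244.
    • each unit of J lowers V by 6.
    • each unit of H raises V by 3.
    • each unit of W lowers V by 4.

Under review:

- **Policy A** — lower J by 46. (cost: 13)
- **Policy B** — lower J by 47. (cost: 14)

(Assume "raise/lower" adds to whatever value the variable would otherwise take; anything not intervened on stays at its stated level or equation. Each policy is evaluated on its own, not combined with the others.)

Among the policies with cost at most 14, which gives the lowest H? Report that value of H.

Policy A (J − 46):
  J = 59 − 46 = 13
  H = 121 + 5·13 = 186
Policy B (J − 47):
  J = 59 − 47 = 12
  H = 121 + 5·12 = 181
Comparing — Policy A: H=186, Policy B: H=181. Lowest is 181 (Policy B).

181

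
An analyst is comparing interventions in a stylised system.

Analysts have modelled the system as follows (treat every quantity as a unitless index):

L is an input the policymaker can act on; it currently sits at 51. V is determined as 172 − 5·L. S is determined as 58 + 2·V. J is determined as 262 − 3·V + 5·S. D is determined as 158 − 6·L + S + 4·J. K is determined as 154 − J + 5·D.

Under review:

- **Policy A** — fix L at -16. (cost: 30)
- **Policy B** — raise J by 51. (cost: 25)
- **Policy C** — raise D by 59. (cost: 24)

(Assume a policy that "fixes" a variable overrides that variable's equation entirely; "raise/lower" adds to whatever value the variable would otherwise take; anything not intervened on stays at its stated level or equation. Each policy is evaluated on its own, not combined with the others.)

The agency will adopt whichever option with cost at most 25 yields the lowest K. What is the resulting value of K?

-1382

Policy B (J + 51):
  L = 51
  V = 172 − 5·51 = -83
  S = 58 + 2·(-83) = -108
  J = 262 − 3·(-83) + 5·(-108) (+51 from intervention) = 22
  D = 158 − 6·51 + (-108) + 4·22 = -168
  K = 154 − 22 + 5·(-168) = -708
Policy C (D + 59):
  L = 51
  V = 172 − 5·51 = -83
  S = 58 + 2·(-83) = -108
  J = 262 − 3·(-83) + 5·(-108) = -29
  D = 158 − 6·51 + (-108) + 4·(-29) (+59 from intervention) = -313
  K = 154 − (-29) + 5·(-313) = -1382
Comparing — Policy B: K=-708, Policy C: K=-1382. Lowest is -1382 (Policy C).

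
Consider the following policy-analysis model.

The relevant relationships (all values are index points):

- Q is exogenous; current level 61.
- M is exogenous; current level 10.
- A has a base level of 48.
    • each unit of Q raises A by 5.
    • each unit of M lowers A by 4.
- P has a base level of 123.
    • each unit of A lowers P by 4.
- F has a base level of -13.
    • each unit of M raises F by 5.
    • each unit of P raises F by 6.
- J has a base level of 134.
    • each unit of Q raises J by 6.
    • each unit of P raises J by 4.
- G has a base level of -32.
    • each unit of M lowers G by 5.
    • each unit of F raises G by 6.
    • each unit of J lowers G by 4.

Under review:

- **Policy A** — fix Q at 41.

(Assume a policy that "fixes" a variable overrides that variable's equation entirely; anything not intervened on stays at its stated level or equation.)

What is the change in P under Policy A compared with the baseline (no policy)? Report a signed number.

Baseline:
  Q = 61
  M = 10
  A = 48 + 5·61 − 4·10 = 313
  P = 123 − 4·313 = -1129
Policy A (Q := 41):
  Q = 41
  M = 10
  A = 48 + 5·41 − 4·10 = 213
  P = 123 − 4·213 = -729
Change in P: -729 − (-1129) = 400

400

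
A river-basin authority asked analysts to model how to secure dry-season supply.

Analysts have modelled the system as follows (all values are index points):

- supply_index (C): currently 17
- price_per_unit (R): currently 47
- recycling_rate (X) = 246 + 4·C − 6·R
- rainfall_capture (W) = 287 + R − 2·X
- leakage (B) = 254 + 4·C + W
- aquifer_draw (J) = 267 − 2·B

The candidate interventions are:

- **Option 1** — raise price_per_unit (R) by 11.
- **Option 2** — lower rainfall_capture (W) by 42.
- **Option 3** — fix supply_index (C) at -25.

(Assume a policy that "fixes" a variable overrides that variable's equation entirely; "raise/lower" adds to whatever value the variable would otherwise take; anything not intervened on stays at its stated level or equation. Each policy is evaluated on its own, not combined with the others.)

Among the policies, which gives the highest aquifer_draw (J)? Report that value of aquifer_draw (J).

Option 1 (R + 11):
  C = 17
  R = 47 + 11 = 58
  X = 246 + 4·17 − 6·58 = -34
  W = 287 + 58 − 2·(-34) = 413
  B = 254 + 4·17 + 413 = 735
  J = 267 − 2·735 = -1203
Option 2 (W − 42):
  C = 17
  R = 47
  X = 246 + 4·17 − 6·47 = 32
  W = 287 + 47 − 2·32 (−42 from intervention) = 228
  B = 254 + 4·17 + 228 = 550
  J = 267 − 2·550 = -833
Option 3 (C := -25):
  C = -25
  R = 47
  X = 246 + 4·(-25) − 6·47 = -136
  W = 287 + 47 − 2·(-136) = 606
  B = 254 + 4·(-25) + 606 = 760
  J = 267 − 2·760 = -1253
Comparing — Option 1: J=-1203, Option 2: J=-833, Option 3: J=-1253. Highest is -833 (Option 2).

-833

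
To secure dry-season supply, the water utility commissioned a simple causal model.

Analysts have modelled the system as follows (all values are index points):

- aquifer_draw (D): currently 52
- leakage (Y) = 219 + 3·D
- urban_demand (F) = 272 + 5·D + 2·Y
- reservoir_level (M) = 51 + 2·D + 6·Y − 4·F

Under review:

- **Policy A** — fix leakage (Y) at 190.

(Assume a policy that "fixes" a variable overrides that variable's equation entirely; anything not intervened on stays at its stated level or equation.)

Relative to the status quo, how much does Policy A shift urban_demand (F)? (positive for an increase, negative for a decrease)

Baseline:
  D = 52
  Y = 219 + 3·52 = 375
  F = 272 + 5·52 + 2·375 = 1282
Policy A (Y := 190):
  D = 52
  Y = 190
  F = 272 + 5·52 + 2·190 = 912
Change in F: 912 − 1282 = -370

-370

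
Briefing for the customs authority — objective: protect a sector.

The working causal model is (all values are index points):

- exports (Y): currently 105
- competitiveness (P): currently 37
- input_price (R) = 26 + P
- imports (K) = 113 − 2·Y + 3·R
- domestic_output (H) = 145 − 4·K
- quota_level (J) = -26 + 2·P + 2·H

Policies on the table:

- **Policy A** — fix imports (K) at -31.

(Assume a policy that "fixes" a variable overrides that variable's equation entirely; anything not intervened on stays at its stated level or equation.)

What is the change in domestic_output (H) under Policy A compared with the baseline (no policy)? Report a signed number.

492

Baseline:
  Y = 105
  P = 37
  R = 26 + 37 = 63
  K = 113 − 2·105 + 3·63 = 92
  H = 145 − 4·92 = -223
Policy A (K := -31):
  Y = 105
  P = 37
  R = 26 + 37 = 63
  K = -31
  H = 145 − 4·(-31) = 269
Change in H: 269 − (-223) = 492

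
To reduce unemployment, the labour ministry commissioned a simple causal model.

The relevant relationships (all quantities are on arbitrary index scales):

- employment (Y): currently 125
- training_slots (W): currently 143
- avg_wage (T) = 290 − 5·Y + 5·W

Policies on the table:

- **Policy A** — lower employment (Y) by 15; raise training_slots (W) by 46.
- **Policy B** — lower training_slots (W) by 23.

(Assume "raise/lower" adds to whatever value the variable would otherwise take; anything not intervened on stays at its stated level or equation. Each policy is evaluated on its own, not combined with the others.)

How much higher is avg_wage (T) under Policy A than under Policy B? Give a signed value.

Policy A (Y − 15, W + 46):
  Y = 125 − 15 = 110
  W = 143 + 46 = 189
  T = 290 − 5·110 + 5·189 = 685
Policy B (W − 23):
  Y = 125
  W = 143 − 23 = 120
  T = 290 − 5·125 + 5·120 = 265
T: 685 − 265 = 420

420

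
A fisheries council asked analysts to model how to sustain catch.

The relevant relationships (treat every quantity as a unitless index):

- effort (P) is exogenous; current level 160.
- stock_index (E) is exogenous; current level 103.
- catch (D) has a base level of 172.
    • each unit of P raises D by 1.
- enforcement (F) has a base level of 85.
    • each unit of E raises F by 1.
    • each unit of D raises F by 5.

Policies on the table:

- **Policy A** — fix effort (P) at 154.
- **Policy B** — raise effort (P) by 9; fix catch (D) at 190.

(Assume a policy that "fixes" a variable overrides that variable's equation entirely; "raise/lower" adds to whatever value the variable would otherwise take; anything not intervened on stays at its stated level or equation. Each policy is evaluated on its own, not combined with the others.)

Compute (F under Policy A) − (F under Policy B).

680

Policy A (P := 154):
  P = 154
  E = 103
  D = 172 + 154 = 326
  F = 85 + 103 + 5·326 = 1818
Policy B (P + 9, D := 190):
  P = 160 + 9 = 169
  E = 103
  D = 190
  F = 85 + 103 + 5·190 = 1138
F: 1818 − 1138 = 680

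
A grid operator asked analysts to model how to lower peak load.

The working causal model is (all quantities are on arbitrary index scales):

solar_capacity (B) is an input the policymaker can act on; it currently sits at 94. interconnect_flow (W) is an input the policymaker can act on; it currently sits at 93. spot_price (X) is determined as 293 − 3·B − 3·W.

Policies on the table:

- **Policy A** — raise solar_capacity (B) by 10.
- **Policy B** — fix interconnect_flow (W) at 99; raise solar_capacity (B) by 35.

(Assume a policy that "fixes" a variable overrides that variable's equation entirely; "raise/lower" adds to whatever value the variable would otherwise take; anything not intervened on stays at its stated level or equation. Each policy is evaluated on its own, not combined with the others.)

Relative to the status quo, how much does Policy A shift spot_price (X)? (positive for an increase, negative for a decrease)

Baseline:
  B = 94
  W = 93
  X = 293 − 3·94 − 3·93 = -268
Policy A (B + 10):
  B = 94 + 10 = 104
  W = 93
  X = 293 − 3·104 − 3·93 = -298
Change in X: -298 − (-268) = -30

-30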